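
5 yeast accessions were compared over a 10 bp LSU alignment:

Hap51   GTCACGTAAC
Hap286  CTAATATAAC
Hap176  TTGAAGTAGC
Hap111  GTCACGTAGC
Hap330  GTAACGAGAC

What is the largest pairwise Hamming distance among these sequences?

6

Pairwise Hamming distances:
  Hap51 vs Hap286: 4
  Hap51 vs Hap176: 4
  Hap51 vs Hap111: 1
  Hap51 vs Hap330: 3
  Hap286 vs Hap176: 5
  Hap286 vs Hap111: 5
  Hap286 vs Hap330: 5
  Hap176 vs Hap111: 3
  Hap176 vs Hap330: 6
  Hap111 vs Hap330: 4
The largest is 6, between Hap176 and Hap330.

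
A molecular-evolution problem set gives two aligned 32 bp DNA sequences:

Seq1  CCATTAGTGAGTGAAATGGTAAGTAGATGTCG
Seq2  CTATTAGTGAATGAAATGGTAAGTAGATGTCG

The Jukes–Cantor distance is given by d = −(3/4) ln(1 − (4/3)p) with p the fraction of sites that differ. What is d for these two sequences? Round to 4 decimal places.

Mismatches occur at site 2 (C↔T), site 11 (G↔A).
p = 2/32 = 0.062500.
d = −0.75 · ln(1 − (4/3)·0.062500) = −0.75 · ln(0.916667) = −0.75 · (-0.087011) = 0.0653.

0.0653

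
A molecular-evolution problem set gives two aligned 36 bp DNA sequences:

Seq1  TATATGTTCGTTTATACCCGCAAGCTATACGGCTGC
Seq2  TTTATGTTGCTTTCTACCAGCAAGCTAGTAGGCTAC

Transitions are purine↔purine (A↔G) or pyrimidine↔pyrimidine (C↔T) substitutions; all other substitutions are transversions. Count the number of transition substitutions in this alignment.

1

The sequences differ at positions 2 (A/T, transversion), 9 (C/G, transversion), 10 (G/C, transversion), 14 (A/C, transversion), 19 (C/A, transversion), 28 (T/G, transversion), 29 (A/T, transversion), 30 (C/A, transversion), 35 (G/A, transition).
Of the 9 differences, 1 transition and 8 transversions, so the answer is 1.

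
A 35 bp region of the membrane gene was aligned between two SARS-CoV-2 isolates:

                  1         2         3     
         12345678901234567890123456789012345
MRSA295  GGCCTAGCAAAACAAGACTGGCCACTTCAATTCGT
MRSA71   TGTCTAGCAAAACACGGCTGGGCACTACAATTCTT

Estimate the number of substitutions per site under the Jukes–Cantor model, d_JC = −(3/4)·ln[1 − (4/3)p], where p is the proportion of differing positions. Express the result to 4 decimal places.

Differing sites — 1:G/T; 3:C/T; 15:A/C; 17:A/G; 22:C/G; 27:T/A; 34:G/T.
p = 7/35 = 0.200000.
d = −0.75 · ln(1 − (4/3)·0.200000) = −0.75 · ln(0.733333) = −0.75 · (-0.310155) = 0.2326.

0.2326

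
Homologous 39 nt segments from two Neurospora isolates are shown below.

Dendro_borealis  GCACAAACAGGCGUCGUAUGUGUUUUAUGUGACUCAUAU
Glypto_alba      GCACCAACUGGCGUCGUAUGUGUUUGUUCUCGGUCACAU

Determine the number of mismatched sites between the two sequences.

9

Differing sites — 5:A/C; 9:A/U; 26:U/G; 27:A/U; 29:G/C; 31:G/C; 32:A/G; 33:C/G; 37:U/C.
That gives 9 mismatches out of 39 aligned sites, so the Hamming distance is 9.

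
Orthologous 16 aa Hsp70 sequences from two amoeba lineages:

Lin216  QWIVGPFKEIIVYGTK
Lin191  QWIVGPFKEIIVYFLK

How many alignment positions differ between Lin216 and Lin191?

The sequences differ at positions 14 (G/F), 15 (T/L).
That gives 2 mismatches out of 16 aligned sites, so the Hamming distance is 2.

2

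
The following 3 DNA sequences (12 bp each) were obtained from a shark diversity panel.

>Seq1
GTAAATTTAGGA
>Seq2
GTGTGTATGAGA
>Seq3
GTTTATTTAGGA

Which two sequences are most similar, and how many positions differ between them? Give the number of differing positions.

2

Pairwise Hamming distances:
  Seq1 vs Seq2: 6
  Seq1 vs Seq3: 2
  Seq2 vs Seq3: 5
The smallest is 2, between Seq1 and Seq3.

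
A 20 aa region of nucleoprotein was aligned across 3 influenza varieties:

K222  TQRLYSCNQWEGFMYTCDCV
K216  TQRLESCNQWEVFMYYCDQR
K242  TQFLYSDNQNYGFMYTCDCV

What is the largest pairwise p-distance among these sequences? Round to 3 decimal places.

0.450

Pairwise Hamming distances:
  K222 vs K216: 5
  K222 vs K242: 4
  K216 vs K242: 9
The largest is 9 mismatches, between K216 and K242; p = 9/20 = 0.450.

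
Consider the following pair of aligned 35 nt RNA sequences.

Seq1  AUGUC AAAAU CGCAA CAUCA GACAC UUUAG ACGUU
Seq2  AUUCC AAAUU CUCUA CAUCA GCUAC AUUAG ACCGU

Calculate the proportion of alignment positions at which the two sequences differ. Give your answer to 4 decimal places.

Differing sites — 3:G/U; 4:U/C; 9:A/U; 12:G/U; 14:A/U; 22:A/C; 23:C/U; 26:U/A; 33:G/C; 34:U/G.
There are 10 differences over 35 sites, so p = 10/35 = 0.2857.

0.2857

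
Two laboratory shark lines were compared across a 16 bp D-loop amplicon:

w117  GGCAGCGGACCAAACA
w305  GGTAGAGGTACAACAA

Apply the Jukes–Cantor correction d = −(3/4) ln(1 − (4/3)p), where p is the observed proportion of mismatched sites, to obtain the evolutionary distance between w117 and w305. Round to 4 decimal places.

Differing sites — 3:C/T; 6:C/A; 9:A/T; 10:C/A; 14:A/C; 15:C/A.
p = 6/16 = 0.375000.
d = −0.75 · ln(1 − (4/3)·0.375000) = −0.75 · ln(0.500000) = −0.75 · (-0.693147) = 0.5199.

0.5199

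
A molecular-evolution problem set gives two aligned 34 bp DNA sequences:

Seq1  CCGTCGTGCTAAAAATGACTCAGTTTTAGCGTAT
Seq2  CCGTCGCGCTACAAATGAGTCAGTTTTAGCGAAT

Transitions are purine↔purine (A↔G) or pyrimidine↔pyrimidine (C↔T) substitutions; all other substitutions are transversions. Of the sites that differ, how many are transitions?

1

The sequences differ at positions 7 (T/C, transition), 12 (A/C, transversion), 19 (C/G, transversion), 32 (T/A, transversion).
Of the 4 differences, 1 transition and 3 transversions, so the answer is 1.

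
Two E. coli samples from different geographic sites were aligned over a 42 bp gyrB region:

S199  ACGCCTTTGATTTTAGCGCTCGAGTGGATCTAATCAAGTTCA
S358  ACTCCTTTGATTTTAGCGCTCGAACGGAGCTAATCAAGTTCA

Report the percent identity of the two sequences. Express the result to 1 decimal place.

90.5%

The sequences differ at positions 3 (G/T), 24 (G/A), 25 (T/C), 29 (T/G).
38 of the 42 sites match, so the percent identity is 38/42 × 100 = 90.5%.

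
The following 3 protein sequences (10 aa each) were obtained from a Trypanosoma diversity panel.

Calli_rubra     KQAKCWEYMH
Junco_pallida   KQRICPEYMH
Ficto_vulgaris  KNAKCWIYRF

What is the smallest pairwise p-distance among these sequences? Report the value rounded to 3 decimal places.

0.300

Pairwise Hamming distances:
  Calli_rubra vs Junco_pallida: 3
  Calli_rubra vs Ficto_vulgaris: 4
  Junco_pallida vs Ficto_vulgaris: 7
The smallest is 3 mismatches, between Calli_rubra and Junco_pallida; p = 3/10 = 0.300.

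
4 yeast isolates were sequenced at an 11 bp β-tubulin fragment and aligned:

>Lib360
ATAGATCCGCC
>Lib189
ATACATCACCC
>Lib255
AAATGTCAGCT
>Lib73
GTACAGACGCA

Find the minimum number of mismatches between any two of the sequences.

Pairwise Hamming distances:
  Lib360 vs Lib189: 3
  Lib360 vs Lib255: 5
  Lib360 vs Lib73: 5
  Lib189 vs Lib255: 5
  Lib189 vs Lib73: 6
  Lib255 vs Lib73: 8
The smallest is 3, between Lib360 and Lib189.

3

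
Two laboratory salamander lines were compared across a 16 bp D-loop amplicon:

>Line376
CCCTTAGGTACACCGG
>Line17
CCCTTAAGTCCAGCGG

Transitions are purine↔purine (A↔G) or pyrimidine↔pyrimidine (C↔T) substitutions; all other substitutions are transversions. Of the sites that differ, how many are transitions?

1

The sequences differ at positions 7 (G/A, transition), 10 (A/C, transversion), 13 (C/G, transversion).
Of the 3 differences, 1 transition and 2 transversions, so the answer is 1.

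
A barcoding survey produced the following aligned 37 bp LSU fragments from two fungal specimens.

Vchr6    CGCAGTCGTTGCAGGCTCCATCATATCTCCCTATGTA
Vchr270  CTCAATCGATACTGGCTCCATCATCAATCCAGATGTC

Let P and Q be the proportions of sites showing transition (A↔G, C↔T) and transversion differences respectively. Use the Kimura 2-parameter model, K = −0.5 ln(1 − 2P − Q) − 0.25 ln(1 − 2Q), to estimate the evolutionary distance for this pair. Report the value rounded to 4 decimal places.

0.3831

Mismatches occur at site 2 (G/T, transversion), site 5 (G/A, transition), site 9 (T/A, transversion), site 11 (G/A, transition), site 13 (A/T, transversion), site 25 (A/C, transversion), site 26 (T/A, transversion), site 27 (C/A, transversion), site 31 (C/A, transversion), site 32 (T/G, transversion), site 37 (A/C, transversion).
Of the 11 differences, 2 transitions and 9 transversions over 37 sites: P = 2/37 = 0.054054, Q = 9/37 = 0.243243.
d = −0.5·ln(0.648649) − 0.25·ln(0.513514) = −0.5·(-0.432864) − 0.25·(-0.666478) = 0.3831.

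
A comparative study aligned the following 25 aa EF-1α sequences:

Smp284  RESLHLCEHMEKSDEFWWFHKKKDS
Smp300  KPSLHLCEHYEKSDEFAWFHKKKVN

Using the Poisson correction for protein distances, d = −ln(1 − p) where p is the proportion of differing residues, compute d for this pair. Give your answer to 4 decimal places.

0.2744

The sequences differ at positions 1 (R/K), 2 (E/P), 10 (M/Y), 17 (W/A), 24 (D/V), 25 (S/N).
p = 6/25 = 0.240000.
d = −ln(1 − 0.240000) = −ln(0.760000) = 0.2744.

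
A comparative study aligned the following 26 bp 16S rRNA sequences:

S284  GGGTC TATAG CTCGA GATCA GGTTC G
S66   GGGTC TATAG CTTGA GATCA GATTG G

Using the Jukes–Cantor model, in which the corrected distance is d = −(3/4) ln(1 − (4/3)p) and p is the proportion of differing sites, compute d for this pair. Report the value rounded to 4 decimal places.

0.1253

The sequences differ at positions 13 (C/T), 22 (G/A), 25 (C/G).
p = 3/26 = 0.115385.
d = −0.75 · ln(1 − (4/3)·0.115385) = −0.75 · ln(0.846153) = −0.75 · (-0.167055) = 0.1253.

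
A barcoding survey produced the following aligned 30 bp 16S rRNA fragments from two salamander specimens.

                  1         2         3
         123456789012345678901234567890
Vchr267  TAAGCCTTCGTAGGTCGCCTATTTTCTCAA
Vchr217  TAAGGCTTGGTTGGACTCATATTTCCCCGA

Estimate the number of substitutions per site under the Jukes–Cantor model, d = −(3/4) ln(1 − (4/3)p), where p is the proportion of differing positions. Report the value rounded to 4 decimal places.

Differing sites — 5:C/G; 9:C/G; 12:A/T; 15:T/A; 17:G/T; 19:C/A; 25:T/C; 27:T/C; 29:A/G.
p = 9/30 = 0.300000.
d = −0.75 · ln(1 − (4/3)·0.300000) = −0.75 · ln(0.600000) = −0.75 · (-0.510826) = 0.3831.

0.3831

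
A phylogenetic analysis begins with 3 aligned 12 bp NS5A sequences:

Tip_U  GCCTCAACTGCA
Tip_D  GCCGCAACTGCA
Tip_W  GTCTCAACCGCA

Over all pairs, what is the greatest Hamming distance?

3

Pairwise Hamming distances:
  Tip_U vs Tip_D: 1
  Tip_U vs Tip_W: 2
  Tip_D vs Tip_W: 3
The largest is 3, between Tip_D and Tip_W.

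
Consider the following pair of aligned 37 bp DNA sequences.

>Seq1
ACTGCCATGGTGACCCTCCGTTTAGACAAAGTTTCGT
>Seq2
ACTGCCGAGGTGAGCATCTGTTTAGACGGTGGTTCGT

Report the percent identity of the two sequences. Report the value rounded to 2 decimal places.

75.68%

The sequences differ at positions 7 (A/G), 8 (T/A), 14 (C/G), 16 (C/A), 19 (C/T), 28 (A/G), 29 (A/G), 30 (A/T), 32 (T/G).
28 of the 37 sites match, so the percent identity is 28/37 × 100 = 75.68%.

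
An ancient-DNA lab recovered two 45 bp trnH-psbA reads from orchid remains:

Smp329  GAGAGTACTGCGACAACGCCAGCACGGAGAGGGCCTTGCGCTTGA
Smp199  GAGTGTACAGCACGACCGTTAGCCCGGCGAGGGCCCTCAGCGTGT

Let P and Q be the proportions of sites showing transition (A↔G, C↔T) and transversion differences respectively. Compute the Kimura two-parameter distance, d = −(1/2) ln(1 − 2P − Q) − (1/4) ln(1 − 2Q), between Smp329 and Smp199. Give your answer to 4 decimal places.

The sequences differ at positions 4 (A/T, transversion), 9 (T/A, transversion), 12 (G/A, transition), 13 (A/C, transversion), 14 (C/G, transversion), 16 (A/C, transversion), 19 (C/T, transition), 20 (C/T, transition), 24 (A/C, transversion), 28 (A/C, transversion), 36 (T/C, transition), 38 (G/C, transversion), 39 (C/A, transversion), 42 (T/G, transversion), 45 (A/T, transversion).
Of the 15 differences, 4 transitions and 11 transversions over 45 sites: P = 4/45 = 0.088889, Q = 11/45 = 0.244444.
d = −0.5·ln(0.577778) − 0.25·ln(0.511112) = −0.5·(-0.548566) − 0.25·(-0.671167) = 0.4421.

0.4421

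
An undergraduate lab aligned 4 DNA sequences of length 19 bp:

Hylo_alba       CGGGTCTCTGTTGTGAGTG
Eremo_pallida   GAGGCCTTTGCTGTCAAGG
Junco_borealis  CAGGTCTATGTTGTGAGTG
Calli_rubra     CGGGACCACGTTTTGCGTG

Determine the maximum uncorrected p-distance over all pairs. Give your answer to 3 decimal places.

0.632

Pairwise Hamming distances:
  Hylo_alba vs Eremo_pallida: 8
  Hylo_alba vs Junco_borealis: 2
  Hylo_alba vs Calli_rubra: 6
  Eremo_pallida vs Junco_borealis: 7
  Eremo_pallida vs Calli_rubra: 12
  Junco_borealis vs Calli_rubra: 6
The largest is 12 mismatches, between Eremo_pallida and Calli_rubra; p = 12/19 = 0.632.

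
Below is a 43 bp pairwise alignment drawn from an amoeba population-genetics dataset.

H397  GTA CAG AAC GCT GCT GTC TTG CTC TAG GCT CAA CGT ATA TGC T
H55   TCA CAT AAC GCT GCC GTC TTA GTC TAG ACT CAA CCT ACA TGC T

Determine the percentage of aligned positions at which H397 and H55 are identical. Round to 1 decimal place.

79.1%

Mismatches occur at site 1 (G/T), site 2 (T/C), site 6 (G/T), site 15 (T/C), site 21 (G/A), site 22 (C/G), site 28 (G/A), site 35 (G/C), site 38 (T/C).
34 of the 43 sites match, so the percent identity is 34/43 × 100 = 79.1%.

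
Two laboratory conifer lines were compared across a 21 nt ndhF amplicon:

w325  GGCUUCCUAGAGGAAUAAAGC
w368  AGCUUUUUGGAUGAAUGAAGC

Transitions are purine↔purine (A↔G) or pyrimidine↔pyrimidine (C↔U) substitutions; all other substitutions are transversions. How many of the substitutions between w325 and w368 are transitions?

5

Mismatches occur at site 1 (G/A, transition), site 6 (C/U, transition), site 7 (C/U, transition), site 9 (A/G, transition), site 12 (G/U, transversion), site 17 (A/G, transition).
Of the 6 differences, 5 transitions and 1 transversion, so the answer is 5.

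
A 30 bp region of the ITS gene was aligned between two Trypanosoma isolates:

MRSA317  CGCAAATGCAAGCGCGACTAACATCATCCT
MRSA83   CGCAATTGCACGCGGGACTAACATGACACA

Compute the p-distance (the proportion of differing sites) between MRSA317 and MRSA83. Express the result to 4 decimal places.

Mismatches occur at site 6 (A/T), site 11 (A/C), site 15 (C/G), site 25 (C/G), site 27 (T/C), site 28 (C/A), site 30 (T/A).
There are 7 differences over 30 sites, so p = 7/30 = 0.2333.

0.2333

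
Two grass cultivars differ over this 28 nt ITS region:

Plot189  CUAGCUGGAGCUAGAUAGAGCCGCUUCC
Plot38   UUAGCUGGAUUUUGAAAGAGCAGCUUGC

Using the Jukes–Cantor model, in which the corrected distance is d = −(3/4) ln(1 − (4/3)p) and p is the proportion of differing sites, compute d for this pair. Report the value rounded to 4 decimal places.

The sequences differ at positions 1 (C/U), 10 (G/U), 11 (C/U), 13 (A/U), 16 (U/A), 22 (C/A), 27 (C/G).
p = 7/28 = 0.250000.
d = −0.75 · ln(1 − (4/3)·0.250000) = −0.75 · ln(0.666667) = −0.75 · (-0.405465) = 0.3041.

0.3041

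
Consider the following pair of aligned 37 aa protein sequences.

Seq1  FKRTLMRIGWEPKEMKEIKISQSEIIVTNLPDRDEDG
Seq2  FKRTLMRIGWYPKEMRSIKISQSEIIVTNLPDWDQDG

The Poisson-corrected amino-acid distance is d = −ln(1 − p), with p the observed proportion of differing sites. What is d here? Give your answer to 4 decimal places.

0.1452

Differing sites — 11:E/Y; 16:K/R; 17:E/S; 33:R/W; 35:E/Q.
p = 5/37 = 0.135135.
d = −ln(1 − 0.135135) = −ln(0.864865) = 0.1452.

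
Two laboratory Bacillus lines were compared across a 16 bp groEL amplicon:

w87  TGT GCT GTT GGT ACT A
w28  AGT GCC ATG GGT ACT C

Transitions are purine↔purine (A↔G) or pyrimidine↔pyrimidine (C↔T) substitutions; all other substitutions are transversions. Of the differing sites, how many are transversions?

Differing sites — 1:T/A (Tv); 6:T/C (Ti); 7:G/A (Ti); 9:T/G (Tv); 16:A/C (Tv).
Of the 5 differences, 2 transitions and 3 transversions, so the answer is 3.

3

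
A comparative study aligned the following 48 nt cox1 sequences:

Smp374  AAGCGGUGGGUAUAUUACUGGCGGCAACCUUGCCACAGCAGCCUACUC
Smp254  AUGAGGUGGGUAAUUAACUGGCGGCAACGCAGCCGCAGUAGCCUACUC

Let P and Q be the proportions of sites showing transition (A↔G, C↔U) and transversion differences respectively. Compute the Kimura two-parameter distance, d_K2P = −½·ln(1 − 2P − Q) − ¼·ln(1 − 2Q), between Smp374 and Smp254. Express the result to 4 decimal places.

0.2441

Mismatches occur at site 2 (A/U, transversion), site 4 (C/A, transversion), site 13 (U/A, transversion), site 14 (A/U, transversion), site 16 (U/A, transversion), site 29 (C/G, transversion), site 30 (U/C, transition), site 31 (U/A, transversion), site 35 (A/G, transition), site 39 (C/U, transition).
Of the 10 differences, 3 transitions and 7 transversions over 48 sites: P = 3/48 = 0.062500, Q = 7/48 = 0.145833.
d = −0.5·ln(0.729167) − 0.25·ln(0.708334) = −0.5·(-0.315852) − 0.25·(-0.344840) = 0.2441.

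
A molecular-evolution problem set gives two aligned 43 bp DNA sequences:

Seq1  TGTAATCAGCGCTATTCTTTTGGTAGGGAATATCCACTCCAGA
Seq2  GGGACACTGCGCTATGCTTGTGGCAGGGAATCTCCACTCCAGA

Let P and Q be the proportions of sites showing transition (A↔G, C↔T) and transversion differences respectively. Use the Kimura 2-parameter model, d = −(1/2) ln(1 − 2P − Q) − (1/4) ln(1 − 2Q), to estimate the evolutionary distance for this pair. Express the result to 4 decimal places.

Differing sites — 1:T/G (Tv); 3:T/G (Tv); 5:A/C (Tv); 6:T/A (Tv); 8:A/T (Tv); 16:T/G (Tv); 20:T/G (Tv); 24:T/C (Ti); 32:A/C (Tv).
Of the 9 differences, 1 transition and 8 transversions over 43 sites: P = 1/43 = 0.023256, Q = 8/43 = 0.186047.
d = −0.5·ln(0.767441) − 0.25·ln(0.627906) = −0.5·(-0.264694) − 0.25·(-0.465365) = 0.2487.

0.2487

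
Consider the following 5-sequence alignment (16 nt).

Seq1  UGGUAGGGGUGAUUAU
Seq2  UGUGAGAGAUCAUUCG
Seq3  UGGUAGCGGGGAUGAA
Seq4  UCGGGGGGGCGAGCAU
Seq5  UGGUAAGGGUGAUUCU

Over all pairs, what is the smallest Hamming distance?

2

Pairwise Hamming distances:
  Seq1 vs Seq2: 7
  Seq1 vs Seq3: 4
  Seq1 vs Seq4: 6
  Seq1 vs Seq5: 2
  Seq2 vs Seq3: 9
  Seq2 vs Seq4: 11
  Seq2 vs Seq5: 7
  Seq3 vs Seq4: 8
  Seq3 vs Seq5: 6
  Seq4 vs Seq5: 8
The smallest is 2, between Seq1 and Seq5.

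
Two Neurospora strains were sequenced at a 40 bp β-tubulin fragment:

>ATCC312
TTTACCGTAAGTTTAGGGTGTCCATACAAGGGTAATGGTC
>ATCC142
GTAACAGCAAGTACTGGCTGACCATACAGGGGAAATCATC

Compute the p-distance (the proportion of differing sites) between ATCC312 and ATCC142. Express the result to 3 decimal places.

The sequences differ at positions 1 (T/G), 3 (T/A), 6 (C/A), 8 (T/C), 13 (T/A), 14 (T/C), 15 (A/T), 18 (G/C), 21 (T/A), 29 (A/G), 33 (T/A), 37 (G/C), 38 (G/A).
There are 13 differences over 40 sites, so p = 13/40 = 0.325.

0.325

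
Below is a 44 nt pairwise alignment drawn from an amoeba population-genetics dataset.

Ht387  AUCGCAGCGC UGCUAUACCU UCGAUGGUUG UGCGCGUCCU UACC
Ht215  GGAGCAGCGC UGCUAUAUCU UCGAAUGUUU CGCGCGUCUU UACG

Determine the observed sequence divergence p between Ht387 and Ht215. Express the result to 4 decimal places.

Mismatches occur at site 1 (A/G), site 2 (U/G), site 3 (C/A), site 18 (C/U), site 25 (U/A), site 26 (G/U), site 30 (G/U), site 31 (U/C), site 39 (C/U), site 44 (C/G).
There are 10 differences over 44 sites, so p = 10/44 = 0.2273.

0.2273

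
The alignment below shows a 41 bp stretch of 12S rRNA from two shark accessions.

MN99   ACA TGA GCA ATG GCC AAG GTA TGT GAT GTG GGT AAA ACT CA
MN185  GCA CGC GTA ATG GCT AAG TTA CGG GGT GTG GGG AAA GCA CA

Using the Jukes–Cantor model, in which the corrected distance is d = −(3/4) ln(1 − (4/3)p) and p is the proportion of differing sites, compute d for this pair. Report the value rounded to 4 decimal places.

0.3710

The sequences differ at positions 1 (A/G), 4 (T/C), 6 (A/C), 8 (C/T), 15 (C/T), 19 (G/T), 22 (T/C), 24 (T/G), 26 (A/G), 33 (T/G), 37 (A/G), 39 (T/A).
p = 12/41 = 0.292683.
d = −0.75 · ln(1 − (4/3)·0.292683) = −0.75 · ln(0.609756) = −0.75 · (-0.494696) = 0.3710.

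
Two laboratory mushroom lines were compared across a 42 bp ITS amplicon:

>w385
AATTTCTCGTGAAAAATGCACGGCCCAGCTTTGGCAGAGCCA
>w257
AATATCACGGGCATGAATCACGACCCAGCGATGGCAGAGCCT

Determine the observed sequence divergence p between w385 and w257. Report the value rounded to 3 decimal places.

0.286

Differing sites — 4:T/A; 7:T/A; 10:T/G; 12:A/C; 14:A/T; 15:A/G; 17:T/A; 18:G/T; 23:G/A; 30:T/G; 31:T/A; 42:A/T.
There are 12 differences over 42 sites, so p = 12/42 = 0.286.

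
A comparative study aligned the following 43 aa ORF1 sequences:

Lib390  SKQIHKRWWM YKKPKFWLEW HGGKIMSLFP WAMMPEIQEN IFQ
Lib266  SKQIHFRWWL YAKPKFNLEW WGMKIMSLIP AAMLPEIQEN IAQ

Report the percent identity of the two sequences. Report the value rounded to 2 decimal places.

Mismatches occur at site 6 (K↔F), site 10 (M↔L), site 12 (K↔A), site 17 (W↔N), site 21 (H↔W), site 23 (G↔M), site 29 (F↔I), site 31 (W↔A), site 34 (M↔L), site 42 (F↔A).
33 of the 43 sites match, so the percent identity is 33/43 × 100 = 76.74%.

76.74%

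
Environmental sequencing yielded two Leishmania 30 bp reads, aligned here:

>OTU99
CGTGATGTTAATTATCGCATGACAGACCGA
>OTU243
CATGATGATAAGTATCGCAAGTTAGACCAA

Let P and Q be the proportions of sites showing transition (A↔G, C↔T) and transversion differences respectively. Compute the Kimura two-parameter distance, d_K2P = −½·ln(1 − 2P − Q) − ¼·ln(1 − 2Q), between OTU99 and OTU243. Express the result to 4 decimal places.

Mismatches occur at site 2 (G→A, transition), site 8 (T→A, transversion), site 12 (T→G, transversion), site 20 (T→A, transversion), site 22 (A→T, transversion), site 23 (C→T, transition), site 29 (G→A, transition).
Of the 7 differences, 3 transitions and 4 transversions over 30 sites: P = 3/30 = 0.100000, Q = 4/30 = 0.133333.
d = −0.5·ln(0.666667) − 0.25·ln(0.733334) = −0.5·(-0.405465) − 0.25·(-0.310154) = 0.2803.

0.2803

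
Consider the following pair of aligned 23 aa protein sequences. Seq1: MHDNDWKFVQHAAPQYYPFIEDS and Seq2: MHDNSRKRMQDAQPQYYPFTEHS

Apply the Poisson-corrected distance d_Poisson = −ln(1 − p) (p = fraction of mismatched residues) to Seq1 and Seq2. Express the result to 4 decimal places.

0.4274

Differing sites — 5:D/S; 6:W/R; 8:F/R; 9:V/M; 11:H/D; 13:A/Q; 20:I/T; 22:D/H.
p = 8/23 = 0.347826.
d = −ln(1 − 0.347826) = −ln(0.652174) = 0.4274.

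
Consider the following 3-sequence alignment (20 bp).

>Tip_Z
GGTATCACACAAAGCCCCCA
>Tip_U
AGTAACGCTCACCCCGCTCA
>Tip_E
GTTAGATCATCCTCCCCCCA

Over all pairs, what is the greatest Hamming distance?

11

Pairwise Hamming distances:
  Tip_Z vs Tip_U: 9
  Tip_Z vs Tip_E: 9
  Tip_U vs Tip_E: 11
The largest is 11, between Tip_U and Tip_E.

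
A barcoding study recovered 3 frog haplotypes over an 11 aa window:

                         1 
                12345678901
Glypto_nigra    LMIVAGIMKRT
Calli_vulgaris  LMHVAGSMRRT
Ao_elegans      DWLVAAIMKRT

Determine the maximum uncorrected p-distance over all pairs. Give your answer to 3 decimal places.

Pairwise Hamming distances:
  Glypto_nigra vs Calli_vulgaris: 3
  Glypto_nigra vs Ao_elegans: 4
  Calli_vulgaris vs Ao_elegans: 6
The largest is 6 mismatches, between Calli_vulgaris and Ao_elegans; p = 6/11 = 0.545.

0.545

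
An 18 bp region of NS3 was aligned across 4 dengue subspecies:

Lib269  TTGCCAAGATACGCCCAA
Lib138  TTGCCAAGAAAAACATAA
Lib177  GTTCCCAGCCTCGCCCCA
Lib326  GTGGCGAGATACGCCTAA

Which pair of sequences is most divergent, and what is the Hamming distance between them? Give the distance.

Pairwise Hamming distances:
  Lib269 vs Lib138: 5
  Lib269 vs Lib177: 7
  Lib269 vs Lib326: 4
  Lib138 vs Lib177: 11
  Lib138 vs Lib326: 7
  Lib177 vs Lib326: 8
The largest is 11, between Lib138 and Lib177.

11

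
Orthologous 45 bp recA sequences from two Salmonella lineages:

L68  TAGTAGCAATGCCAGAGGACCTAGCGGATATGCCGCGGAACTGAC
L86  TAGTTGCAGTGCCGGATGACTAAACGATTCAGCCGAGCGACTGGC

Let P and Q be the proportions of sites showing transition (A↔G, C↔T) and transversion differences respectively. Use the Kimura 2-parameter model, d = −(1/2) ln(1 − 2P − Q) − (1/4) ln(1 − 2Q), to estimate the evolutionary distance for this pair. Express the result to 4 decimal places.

0.4454

Mismatches occur at site 5 (A→T, transversion), site 9 (A→G, transition), site 14 (A→G, transition), site 17 (G→T, transversion), site 21 (C→T, transition), site 22 (T→A, transversion), site 24 (G→A, transition), site 27 (G→A, transition), site 28 (A→T, transversion), site 30 (A→C, transversion), site 31 (T→A, transversion), site 36 (C→A, transversion), site 38 (G→C, transversion), site 39 (A→G, transition), site 44 (A→G, transition).
Of the 15 differences, 7 transitions and 8 transversions over 45 sites: P = 7/45 = 0.155556, Q = 8/45 = 0.177778.
d = −0.5·ln(0.511110) − 0.25·ln(0.644444) = −0.5·(-0.671170) − 0.25·(-0.439367) = 0.4454.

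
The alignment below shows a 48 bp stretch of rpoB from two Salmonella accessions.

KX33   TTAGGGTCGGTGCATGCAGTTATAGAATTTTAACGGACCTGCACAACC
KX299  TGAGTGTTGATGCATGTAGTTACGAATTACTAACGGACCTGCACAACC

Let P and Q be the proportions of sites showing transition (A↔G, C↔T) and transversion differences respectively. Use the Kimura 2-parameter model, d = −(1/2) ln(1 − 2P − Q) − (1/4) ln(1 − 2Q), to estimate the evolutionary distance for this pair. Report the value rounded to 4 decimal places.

0.2806

Mismatches occur at site 2 (T→G, transversion), site 5 (G→T, transversion), site 8 (C→T, transition), site 10 (G→A, transition), site 17 (C→T, transition), site 23 (T→C, transition), site 24 (A→G, transition), site 25 (G→A, transition), site 27 (A→T, transversion), site 29 (T→A, transversion), site 30 (T→C, transition).
Of the 11 differences, 7 transitions and 4 transversions over 48 sites: P = 7/48 = 0.145833, Q = 4/48 = 0.083333.
d = −0.5·ln(0.625001) − 0.25·ln(0.833334) = −0.5·(-0.470002) − 0.25·(-0.182321) = 0.2806.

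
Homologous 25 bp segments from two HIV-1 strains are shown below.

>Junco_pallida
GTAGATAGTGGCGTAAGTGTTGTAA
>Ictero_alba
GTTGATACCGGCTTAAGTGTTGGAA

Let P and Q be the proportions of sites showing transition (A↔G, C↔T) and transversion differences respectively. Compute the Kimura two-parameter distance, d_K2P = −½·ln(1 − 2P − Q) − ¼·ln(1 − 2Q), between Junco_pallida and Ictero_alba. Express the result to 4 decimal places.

Differing sites — 3:A/T (Tv); 8:G/C (Tv); 9:T/C (Ti); 13:G/T (Tv); 23:T/G (Tv).
Of the 5 differences, 1 transition and 4 transversions over 25 sites: P = 1/25 = 0.040000, Q = 4/25 = 0.160000.
d = −0.5·ln(0.760000) − 0.25·ln(0.680000) = −0.5·(-0.274437) − 0.25·(-0.385662) = 0.2336.

0.2336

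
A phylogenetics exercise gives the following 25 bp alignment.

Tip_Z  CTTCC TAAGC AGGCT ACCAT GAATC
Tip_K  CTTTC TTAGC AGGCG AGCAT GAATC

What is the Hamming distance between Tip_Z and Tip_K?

Differing sites — 4:C/T; 7:A/T; 15:T/G; 17:C/G.
That gives 4 mismatches out of 25 aligned sites, so the Hamming distance is 4.

4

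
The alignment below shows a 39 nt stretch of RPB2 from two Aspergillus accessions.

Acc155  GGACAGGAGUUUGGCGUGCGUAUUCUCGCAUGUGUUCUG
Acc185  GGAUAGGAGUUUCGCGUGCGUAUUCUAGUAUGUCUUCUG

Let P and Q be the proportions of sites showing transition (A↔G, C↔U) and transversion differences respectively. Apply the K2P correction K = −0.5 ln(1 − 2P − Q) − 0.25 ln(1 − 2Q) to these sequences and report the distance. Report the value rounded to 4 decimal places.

Differing sites — 4:C/U (Ti); 13:G/C (Tv); 27:C/A (Tv); 29:C/U (Ti); 34:G/C (Tv).
Of the 5 differences, 2 transitions and 3 transversions over 39 sites: P = 2/39 = 0.051282, Q = 3/39 = 0.076923.
d = −0.5·ln(0.820513) − 0.25·ln(0.846154) = −0.5·(-0.197826) − 0.25·(-0.167054) = 0.1407.

0.1407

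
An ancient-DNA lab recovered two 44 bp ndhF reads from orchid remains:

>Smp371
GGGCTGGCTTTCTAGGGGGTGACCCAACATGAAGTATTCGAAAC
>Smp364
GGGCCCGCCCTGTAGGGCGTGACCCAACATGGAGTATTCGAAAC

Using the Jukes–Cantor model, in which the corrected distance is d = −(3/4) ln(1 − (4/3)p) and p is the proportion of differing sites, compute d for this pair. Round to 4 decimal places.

Mismatches occur at site 5 (T→C), site 6 (G→C), site 9 (T→C), site 10 (T→C), site 12 (C→G), site 18 (G→C), site 32 (A→G).
p = 7/44 = 0.159091.
d = −0.75 · ln(1 − (4/3)·0.159091) = −0.75 · ln(0.787879) = −0.75 · (-0.238411) = 0.1788.

0.1788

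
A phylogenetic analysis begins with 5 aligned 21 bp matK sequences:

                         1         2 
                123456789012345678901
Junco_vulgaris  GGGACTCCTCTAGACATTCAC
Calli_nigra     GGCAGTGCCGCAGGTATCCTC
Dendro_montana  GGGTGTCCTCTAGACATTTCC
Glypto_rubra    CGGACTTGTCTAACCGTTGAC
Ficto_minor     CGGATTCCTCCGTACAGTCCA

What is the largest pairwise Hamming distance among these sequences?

Pairwise Hamming distances:
  Junco_vulgaris vs Calli_nigra: 10
  Junco_vulgaris vs Dendro_montana: 4
  Junco_vulgaris vs Glypto_rubra: 7
  Junco_vulgaris vs Ficto_minor: 8
  Calli_nigra vs Dendro_montana: 11
  Calli_nigra vs Glypto_rubra: 15
  Calli_nigra vs Ficto_minor: 14
  Dendro_montana vs Glypto_rubra: 10
  Dendro_montana vs Ficto_minor: 9
  Glypto_rubra vs Ficto_minor: 12
The largest is 15, between Calli_nigra and Glypto_rubra.

15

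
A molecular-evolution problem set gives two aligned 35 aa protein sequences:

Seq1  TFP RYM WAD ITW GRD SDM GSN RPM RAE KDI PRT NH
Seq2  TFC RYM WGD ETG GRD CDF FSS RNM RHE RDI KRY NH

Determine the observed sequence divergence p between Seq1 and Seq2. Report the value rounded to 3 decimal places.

0.371

Differing sites — 3:P/C; 8:A/G; 10:I/E; 12:W/G; 16:S/C; 18:M/F; 19:G/F; 21:N/S; 23:P/N; 26:A/H; 28:K/R; 31:P/K; 33:T/Y.
There are 13 differences over 35 sites, so p = 13/35 = 0.371.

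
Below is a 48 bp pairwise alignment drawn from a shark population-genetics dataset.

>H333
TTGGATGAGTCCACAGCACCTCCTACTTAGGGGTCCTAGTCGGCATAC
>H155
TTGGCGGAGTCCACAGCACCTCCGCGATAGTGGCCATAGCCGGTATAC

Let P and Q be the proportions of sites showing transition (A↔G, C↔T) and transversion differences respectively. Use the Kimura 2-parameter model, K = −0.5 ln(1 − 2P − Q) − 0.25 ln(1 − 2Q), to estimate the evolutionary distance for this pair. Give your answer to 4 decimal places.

The sequences differ at positions 5 (A/C, transversion), 6 (T/G, transversion), 24 (T/G, transversion), 25 (A/C, transversion), 26 (C/G, transversion), 27 (T/A, transversion), 31 (G/T, transversion), 34 (T/C, transition), 36 (C/A, transversion), 40 (T/C, transition), 44 (C/T, transition).
Of the 11 differences, 3 transitions and 8 transversions over 48 sites: P = 3/48 = 0.062500, Q = 8/48 = 0.166667.
d = −0.5·ln(0.708333) − 0.25·ln(0.666666) = −0.5·(-0.344841) − 0.25·(-0.405466) = 0.2738.

0.2738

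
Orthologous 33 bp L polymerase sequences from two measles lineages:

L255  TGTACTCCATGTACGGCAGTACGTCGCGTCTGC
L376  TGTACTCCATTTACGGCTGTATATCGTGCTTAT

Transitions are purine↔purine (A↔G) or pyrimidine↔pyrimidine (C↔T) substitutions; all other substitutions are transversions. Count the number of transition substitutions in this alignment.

7

Mismatches occur at site 11 (G/T, transversion), site 18 (A/T, transversion), site 22 (C/T, transition), site 23 (G/A, transition), site 27 (C/T, transition), site 29 (T/C, transition), site 30 (C/T, transition), site 32 (G/A, transition), site 33 (C/T, transition).
Of the 9 differences, 7 transitions and 2 transversions, so the answer is 7.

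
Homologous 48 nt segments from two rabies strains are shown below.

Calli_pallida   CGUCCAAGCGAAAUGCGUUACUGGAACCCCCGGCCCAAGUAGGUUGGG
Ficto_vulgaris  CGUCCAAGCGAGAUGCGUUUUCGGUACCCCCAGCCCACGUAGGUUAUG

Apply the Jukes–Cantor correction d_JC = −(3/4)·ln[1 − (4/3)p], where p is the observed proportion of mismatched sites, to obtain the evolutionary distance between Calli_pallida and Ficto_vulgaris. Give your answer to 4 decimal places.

0.2158

The sequences differ at positions 12 (A/G), 20 (A/U), 21 (C/U), 22 (U/C), 25 (A/U), 32 (G/A), 38 (A/C), 46 (G/A), 47 (G/U).
p = 9/48 = 0.187500.
d = −0.75 · ln(1 − (4/3)·0.187500) = −0.75 · ln(0.750000) = −0.75 · (-0.287682) = 0.2158.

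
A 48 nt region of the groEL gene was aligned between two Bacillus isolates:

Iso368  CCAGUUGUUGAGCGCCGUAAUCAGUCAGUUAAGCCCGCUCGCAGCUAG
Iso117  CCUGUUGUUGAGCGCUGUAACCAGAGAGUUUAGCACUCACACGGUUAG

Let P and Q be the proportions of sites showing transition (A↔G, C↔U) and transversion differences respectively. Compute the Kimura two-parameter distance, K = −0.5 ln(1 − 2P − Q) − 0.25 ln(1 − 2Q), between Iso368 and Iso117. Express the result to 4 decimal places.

Mismatches occur at site 3 (A↔U, transversion), site 16 (C↔U, transition), site 21 (U↔C, transition), site 25 (U↔A, transversion), site 26 (C↔G, transversion), site 31 (A↔U, transversion), site 35 (C↔A, transversion), site 37 (G↔U, transversion), site 39 (U↔A, transversion), site 41 (G↔A, transition), site 43 (A↔G, transition), site 45 (C↔U, transition).
Of the 12 differences, 5 transitions and 7 transversions over 48 sites: P = 5/48 = 0.104167, Q = 7/48 = 0.145833.
d = −0.5·ln(0.645833) − 0.25·ln(0.708334) = −0.5·(-0.437214) − 0.25·(-0.344840) = 0.3048.

0.3048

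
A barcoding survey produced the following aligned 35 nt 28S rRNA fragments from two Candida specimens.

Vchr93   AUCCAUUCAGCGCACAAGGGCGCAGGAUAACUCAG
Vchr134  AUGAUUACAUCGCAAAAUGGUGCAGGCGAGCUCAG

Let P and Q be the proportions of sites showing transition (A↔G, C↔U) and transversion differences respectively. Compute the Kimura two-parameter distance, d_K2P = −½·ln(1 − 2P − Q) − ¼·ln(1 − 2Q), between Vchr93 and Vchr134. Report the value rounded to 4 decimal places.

0.4127

Mismatches occur at site 3 (C→G, transversion), site 4 (C→A, transversion), site 5 (A→U, transversion), site 7 (U→A, transversion), site 10 (G→U, transversion), site 15 (C→A, transversion), site 18 (G→U, transversion), site 21 (C→U, transition), site 27 (A→C, transversion), site 28 (U→G, transversion), site 30 (A→G, transition).
Of the 11 differences, 2 transitions and 9 transversions over 35 sites: P = 2/35 = 0.057143, Q = 9/35 = 0.257143.
d = −0.5·ln(0.628571) − 0.25·ln(0.485714) = −0.5·(-0.464306) − 0.25·(-0.722135) = 0.4127.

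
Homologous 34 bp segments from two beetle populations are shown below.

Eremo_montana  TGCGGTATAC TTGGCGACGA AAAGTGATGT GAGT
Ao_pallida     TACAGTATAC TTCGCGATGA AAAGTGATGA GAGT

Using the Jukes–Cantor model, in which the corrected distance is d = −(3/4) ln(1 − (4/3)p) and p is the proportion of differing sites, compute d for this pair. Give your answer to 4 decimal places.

The sequences differ at positions 2 (G/A), 4 (G/A), 13 (G/C), 18 (C/T), 30 (T/A).
p = 5/34 = 0.147059.
d = −0.75 · ln(1 − (4/3)·0.147059) = −0.75 · ln(0.803921) = −0.75 · (-0.218254) = 0.1637.

0.1637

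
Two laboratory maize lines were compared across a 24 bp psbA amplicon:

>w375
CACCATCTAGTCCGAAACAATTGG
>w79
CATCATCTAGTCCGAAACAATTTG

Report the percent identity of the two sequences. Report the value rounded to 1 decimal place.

91.7%

Differing sites — 3:C/T; 23:G/T.
22 of the 24 sites match, so the percent identity is 22/24 × 100 = 91.7%.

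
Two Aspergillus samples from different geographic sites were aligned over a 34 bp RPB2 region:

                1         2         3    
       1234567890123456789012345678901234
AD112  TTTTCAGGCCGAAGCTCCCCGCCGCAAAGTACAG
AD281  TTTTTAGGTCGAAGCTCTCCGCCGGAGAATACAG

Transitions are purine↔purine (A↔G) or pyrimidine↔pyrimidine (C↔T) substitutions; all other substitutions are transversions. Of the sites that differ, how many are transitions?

Mismatches occur at site 5 (C↔T, transition), site 9 (C↔T, transition), site 18 (C↔T, transition), site 25 (C↔G, transversion), site 27 (A↔G, transition), site 29 (G↔A, transition).
Of the 6 differences, 5 transitions and 1 transversion, so the answer is 5.

5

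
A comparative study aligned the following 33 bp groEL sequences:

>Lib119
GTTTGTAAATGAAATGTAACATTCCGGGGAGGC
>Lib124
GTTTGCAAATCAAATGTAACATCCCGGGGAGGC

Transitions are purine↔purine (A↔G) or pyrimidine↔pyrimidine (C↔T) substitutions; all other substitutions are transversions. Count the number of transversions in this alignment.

Mismatches occur at site 6 (T/C, transition), site 11 (G/C, transversion), site 23 (T/C, transition).
Of the 3 differences, 2 transitions and 1 transversion, so the answer is 1.

1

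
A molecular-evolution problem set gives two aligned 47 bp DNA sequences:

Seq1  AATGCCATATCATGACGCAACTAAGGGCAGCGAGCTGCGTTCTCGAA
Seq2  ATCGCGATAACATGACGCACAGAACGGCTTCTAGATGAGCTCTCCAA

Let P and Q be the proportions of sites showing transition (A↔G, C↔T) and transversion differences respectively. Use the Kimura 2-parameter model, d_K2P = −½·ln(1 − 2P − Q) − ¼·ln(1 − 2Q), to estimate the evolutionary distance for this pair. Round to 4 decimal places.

0.4259

Differing sites — 2:A/T (Tv); 3:T/C (Ti); 6:C/G (Tv); 10:T/A (Tv); 20:A/C (Tv); 21:C/A (Tv); 22:T/G (Tv); 25:G/C (Tv); 29:A/T (Tv); 30:G/T (Tv); 32:G/T (Tv); 35:C/A (Tv); 38:C/A (Tv); 40:T/C (Ti); 45:G/C (Tv).
Of the 15 differences, 2 transitions and 13 transversions over 47 sites: P = 2/47 = 0.042553, Q = 13/47 = 0.276596.
d = −0.5·ln(0.638298) − 0.25·ln(0.446808) = −0.5·(-0.448950) − 0.25·(-0.805626) = 0.4259.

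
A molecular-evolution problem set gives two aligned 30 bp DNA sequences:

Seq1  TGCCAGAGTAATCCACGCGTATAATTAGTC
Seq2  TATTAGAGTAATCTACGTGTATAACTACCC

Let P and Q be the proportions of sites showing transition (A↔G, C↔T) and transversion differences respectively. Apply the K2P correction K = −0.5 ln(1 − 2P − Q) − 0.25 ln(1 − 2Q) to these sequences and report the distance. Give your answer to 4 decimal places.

The sequences differ at positions 2 (G/A, transition), 3 (C/T, transition), 4 (C/T, transition), 14 (C/T, transition), 18 (C/T, transition), 25 (T/C, transition), 28 (G/C, transversion), 29 (T/C, transition).
Of the 8 differences, 7 transitions and 1 transversion over 30 sites: P = 7/30 = 0.233333, Q = 1/30 = 0.033333.
d = −0.5·ln(0.500001) − 0.25·ln(0.933334) = −0.5·(-0.693145) − 0.25·(-0.068992) = 0.3638.

0.3638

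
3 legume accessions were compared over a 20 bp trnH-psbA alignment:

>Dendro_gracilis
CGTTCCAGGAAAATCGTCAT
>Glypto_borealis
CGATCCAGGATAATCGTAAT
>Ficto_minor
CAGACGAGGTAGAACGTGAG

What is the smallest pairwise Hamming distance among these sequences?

Pairwise Hamming distances:
  Dendro_gracilis vs Glypto_borealis: 3
  Dendro_gracilis vs Ficto_minor: 9
  Glypto_borealis vs Ficto_minor: 10
The smallest is 3, between Dendro_gracilis and Glypto_borealis.

3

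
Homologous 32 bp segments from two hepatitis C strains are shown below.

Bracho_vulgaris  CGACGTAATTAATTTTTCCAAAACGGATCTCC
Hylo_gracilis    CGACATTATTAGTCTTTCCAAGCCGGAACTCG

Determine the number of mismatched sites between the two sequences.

Differing sites — 5:G/A; 7:A/T; 12:A/G; 14:T/C; 22:A/G; 23:A/C; 28:T/A; 32:C/G.
That gives 8 mismatches out of 32 aligned sites, so the Hamming distance is 8.

8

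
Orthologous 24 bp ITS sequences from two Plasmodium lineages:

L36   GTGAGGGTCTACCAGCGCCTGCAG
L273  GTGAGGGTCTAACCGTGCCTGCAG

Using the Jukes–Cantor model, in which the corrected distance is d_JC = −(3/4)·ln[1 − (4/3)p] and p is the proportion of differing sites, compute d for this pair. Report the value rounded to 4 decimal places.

0.1367

Differing sites — 12:C/A; 14:A/C; 16:C/T.
p = 3/24 = 0.125000.
d = −0.75 · ln(1 − (4/3)·0.125000) = −0.75 · ln(0.833333) = −0.75 · (-0.182322) = 0.1367.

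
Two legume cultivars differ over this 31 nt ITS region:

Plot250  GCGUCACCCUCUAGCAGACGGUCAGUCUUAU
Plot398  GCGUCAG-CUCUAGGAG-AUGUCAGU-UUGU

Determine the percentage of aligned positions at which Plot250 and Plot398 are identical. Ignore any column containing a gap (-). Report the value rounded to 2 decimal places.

Excluding the 3 gap columns leaves 28 comparable sites.
Mismatches occur at site 7 (C→G), site 15 (C→G), site 19 (C→A), site 20 (G→U), site 30 (A→G).
23 of the 28 comparable sites match, so the percent identity is 23/28 × 100 = 82.14%.

82.14%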